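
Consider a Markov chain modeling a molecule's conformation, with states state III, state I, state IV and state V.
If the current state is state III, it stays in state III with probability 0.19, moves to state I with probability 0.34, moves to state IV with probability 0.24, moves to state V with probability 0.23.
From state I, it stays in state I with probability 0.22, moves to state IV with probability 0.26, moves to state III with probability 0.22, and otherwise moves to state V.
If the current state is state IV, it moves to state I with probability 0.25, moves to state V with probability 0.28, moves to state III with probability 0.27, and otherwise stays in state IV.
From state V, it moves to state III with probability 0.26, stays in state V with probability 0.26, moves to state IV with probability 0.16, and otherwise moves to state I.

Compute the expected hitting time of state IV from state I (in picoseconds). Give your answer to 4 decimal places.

Let t(s) be the expected number of picoseconds to first reach state IV from state s, with t(state IV) = 0. Conditioning on the first picosecond:
t(state III) = 1 + 0.19·t(state III) + 0.34·t(state I) + 0.23·t(state V)
t(state I) = 1 + 0.22·t(state III) + 0.22·t(state I) + 0.3·t(state V)
t(state V) = 1 + 0.26·t(state III) + 0.32·t(state I) + 0.26·t(state V)
Solving: t(state III) = 4.4388, t(state I) = 4.3825, t(state V) = 4.8061.
Expected picoseconds from state I to state IV: 4.3825.

4.3825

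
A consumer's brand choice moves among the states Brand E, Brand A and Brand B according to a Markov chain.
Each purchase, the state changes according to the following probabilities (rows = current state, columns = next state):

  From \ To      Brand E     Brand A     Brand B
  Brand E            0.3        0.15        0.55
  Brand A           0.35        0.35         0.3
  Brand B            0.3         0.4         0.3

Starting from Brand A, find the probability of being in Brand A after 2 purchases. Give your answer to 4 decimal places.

0.2950

Sum over the intermediate state after 1 purchase:
P = P(Brand A→Brand E)·P(Brand E→Brand A) + P(Brand A→Brand A)·P(Brand A→Brand A) + P(Brand A→Brand B)·P(Brand B→Brand A)
  = 0.35×0.15 + 0.35×0.35 + 0.3×0.4
  = 0.0525 + 0.1225 + 0.1200 = 0.2950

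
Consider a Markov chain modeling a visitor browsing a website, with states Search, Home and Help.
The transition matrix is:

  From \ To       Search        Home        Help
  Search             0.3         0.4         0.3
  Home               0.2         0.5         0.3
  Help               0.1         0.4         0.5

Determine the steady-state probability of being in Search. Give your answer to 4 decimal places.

0.1806

Let the stationary distribution be π with π = πP and π_1 + π_2 + π_3 = 1.
π_1 = 0.3·π_1 + 0.2·π_2 + 0.1·π_3
π_2 = 0.4·π_1 + 0.5·π_2 + 0.4·π_3
Solving with the normalization constraint gives π = (0.1806, 0.4444, 0.3750).
So the stationary probability of Search is 0.1806.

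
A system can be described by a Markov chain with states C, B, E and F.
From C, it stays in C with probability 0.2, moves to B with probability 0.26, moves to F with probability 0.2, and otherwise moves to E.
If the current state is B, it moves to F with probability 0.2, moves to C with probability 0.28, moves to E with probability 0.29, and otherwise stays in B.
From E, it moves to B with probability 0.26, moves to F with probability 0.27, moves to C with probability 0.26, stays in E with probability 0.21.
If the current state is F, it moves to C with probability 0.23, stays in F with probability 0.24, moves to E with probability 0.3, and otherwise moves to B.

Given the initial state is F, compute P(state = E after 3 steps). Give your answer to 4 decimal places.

0.2821

Propagate the distribution vector 3 steps from F.
After 0 steps: (0.0000, 0.0000, 0.0000, 1.0000)
After 1 step: (0.2300, 0.2300, 0.3000, 0.2400)
After 2 steps: (0.2436, 0.2459, 0.2799, 0.2306)
After 3 steps: (0.2434, 0.2457, 0.2821, 0.2288)
P(in E after 3 steps) = 0.2821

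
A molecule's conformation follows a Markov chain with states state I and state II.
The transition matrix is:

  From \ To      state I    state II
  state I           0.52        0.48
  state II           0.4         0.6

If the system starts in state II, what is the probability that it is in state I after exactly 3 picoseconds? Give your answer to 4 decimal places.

0.4538

Propagate the distribution vector 3 picoseconds from state II.
After 0 picoseconds: (0.0000, 1.0000)
After 1 picosecond: (0.4000, 0.6000)
After 2 picoseconds: (0.4480, 0.5520)
After 3 picoseconds: (0.4538, 0.5462)
P(in state I after 3 picoseconds) = 0.4538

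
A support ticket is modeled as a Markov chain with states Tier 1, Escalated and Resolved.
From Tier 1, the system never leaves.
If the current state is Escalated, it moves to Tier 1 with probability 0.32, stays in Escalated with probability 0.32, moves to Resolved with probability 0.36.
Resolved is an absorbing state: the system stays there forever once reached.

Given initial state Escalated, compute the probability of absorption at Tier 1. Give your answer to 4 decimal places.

Let h(s) be the probability of absorption at Tier 1 starting from transient state s. Then h(Tier 1) = 1 and h(Resolved) = 0. By first-step analysis:
h(Escalated) = 0.32·1 + 0.32·h(Escalated) + 0.36·0
Solving: h(Escalated) = 0.4706.
Starting from Escalated, the probability is 0.4706.

0.4706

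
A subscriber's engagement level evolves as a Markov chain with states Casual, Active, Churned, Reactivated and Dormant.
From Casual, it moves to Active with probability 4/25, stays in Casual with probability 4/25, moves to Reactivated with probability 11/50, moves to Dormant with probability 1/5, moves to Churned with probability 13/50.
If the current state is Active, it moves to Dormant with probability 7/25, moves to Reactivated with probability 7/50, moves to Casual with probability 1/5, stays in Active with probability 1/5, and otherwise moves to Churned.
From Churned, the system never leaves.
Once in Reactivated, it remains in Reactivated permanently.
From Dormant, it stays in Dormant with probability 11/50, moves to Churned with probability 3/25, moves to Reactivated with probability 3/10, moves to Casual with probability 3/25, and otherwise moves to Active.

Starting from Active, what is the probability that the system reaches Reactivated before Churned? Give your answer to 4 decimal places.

0.5204

Let h(s) be the probability of absorption at Reactivated starting from transient state s. Then h(Reactivated) = 1 and h(Churned) = 0. By first-step analysis:
h(Casual) = 0.16·h(Casual) + 0.16·h(Active) + 0.26·0 + 0.22·1 + 0.2·h(Dormant)
h(Active) = 0.2·h(Casual) + 0.2·h(Active) + 0.18·0 + 0.14·1 + 0.28·h(Dormant)
h(Dormant) = 0.12·h(Casual) + 0.24·h(Active) + 0.12·0 + 0.3·1 + 0.22·h(Dormant)
Solving: h(Casual) = 0.5094, h(Active) = 0.5204, h(Dormant) = 0.6231.
Starting from Active, the probability is 0.5204.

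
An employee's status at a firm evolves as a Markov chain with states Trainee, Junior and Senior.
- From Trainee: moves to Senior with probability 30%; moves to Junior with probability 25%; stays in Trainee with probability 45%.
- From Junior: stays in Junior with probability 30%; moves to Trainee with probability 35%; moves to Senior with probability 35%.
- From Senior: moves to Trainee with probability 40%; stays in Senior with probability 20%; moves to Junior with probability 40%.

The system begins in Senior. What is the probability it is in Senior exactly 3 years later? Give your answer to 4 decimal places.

0.2850

Propagate the distribution vector 3 years from Senior.
After 0 years: (0.0000, 0.0000, 1.0000)
After 1 year: (0.4000, 0.4000, 0.2000)
After 2 years: (0.4000, 0.3000, 0.3000)
After 3 years: (0.4050, 0.3100, 0.2850)
P(in Senior after 3 years) = 0.2850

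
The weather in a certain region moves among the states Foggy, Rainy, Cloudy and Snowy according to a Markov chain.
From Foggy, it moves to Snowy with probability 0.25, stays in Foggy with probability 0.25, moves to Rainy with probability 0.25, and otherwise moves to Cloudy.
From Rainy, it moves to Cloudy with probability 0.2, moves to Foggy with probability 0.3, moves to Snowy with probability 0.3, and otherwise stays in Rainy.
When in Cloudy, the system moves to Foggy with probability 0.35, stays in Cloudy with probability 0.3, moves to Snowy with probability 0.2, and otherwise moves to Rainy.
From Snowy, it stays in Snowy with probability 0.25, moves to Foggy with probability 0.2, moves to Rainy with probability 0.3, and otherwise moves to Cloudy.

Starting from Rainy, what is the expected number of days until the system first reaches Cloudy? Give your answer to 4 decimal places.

Let t(s) be the expected number of days to first reach Cloudy from state s, with t(Cloudy) = 0. Conditioning on the first day:
t(Foggy) = 1 + 0.25·t(Foggy) + 0.25·t(Rainy) + 0.25·t(Snowy)
t(Rainy) = 1 + 0.3·t(Foggy) + 0.2·t(Rainy) + 0.3·t(Snowy)
t(Snowy) = 1 + 0.2·t(Foggy) + 0.3·t(Rainy) + 0.25·t(Snowy)
Solving: t(Foggy) = 4.2111, t(Rainy) = 4.4121, t(Snowy) = 4.2211.
Expected days from Rainy to Cloudy: 4.4121.

4.4121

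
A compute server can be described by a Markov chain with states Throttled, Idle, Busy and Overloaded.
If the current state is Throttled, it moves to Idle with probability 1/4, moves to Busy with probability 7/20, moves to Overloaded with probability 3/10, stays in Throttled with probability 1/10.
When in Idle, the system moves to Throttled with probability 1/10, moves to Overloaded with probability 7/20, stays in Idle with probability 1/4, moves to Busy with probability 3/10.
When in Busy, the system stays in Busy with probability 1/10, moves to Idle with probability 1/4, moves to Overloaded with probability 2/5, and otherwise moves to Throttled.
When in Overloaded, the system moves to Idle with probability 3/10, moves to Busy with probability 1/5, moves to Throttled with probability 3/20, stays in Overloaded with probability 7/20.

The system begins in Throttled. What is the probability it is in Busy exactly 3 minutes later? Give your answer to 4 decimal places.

Propagate the distribution vector 3 minutes from Throttled.
After 0 minutes: (1.0000, 0.0000, 0.0000, 0.0000)
After 1 minute: (0.1000, 0.2500, 0.3500, 0.3000)
After 2 minutes: (0.1675, 0.2650, 0.2050, 0.3625)
After 3 minutes: (0.1489, 0.2681, 0.2311, 0.3519)
P(in Busy after 3 minutes) = 0.2311

0.2311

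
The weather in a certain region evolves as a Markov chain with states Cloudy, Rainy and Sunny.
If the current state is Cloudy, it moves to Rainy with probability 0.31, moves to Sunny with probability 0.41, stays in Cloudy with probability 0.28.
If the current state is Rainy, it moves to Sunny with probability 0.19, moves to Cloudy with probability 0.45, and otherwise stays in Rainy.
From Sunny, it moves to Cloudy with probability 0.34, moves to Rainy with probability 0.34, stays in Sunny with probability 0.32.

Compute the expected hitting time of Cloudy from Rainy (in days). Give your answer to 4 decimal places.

Let t(s) be the expected number of days to first reach Cloudy from state s, with t(Cloudy) = 0. Conditioning on the first day:
t(Rainy) = 1 + 0.36·t(Rainy) + 0.19·t(Sunny)
t(Sunny) = 1 + 0.34·t(Rainy) + 0.32·t(Sunny)
Solving: t(Rainy) = 2.3475, t(Sunny) = 2.6444.
Expected days from Rainy to Cloudy: 2.3475.

2.3475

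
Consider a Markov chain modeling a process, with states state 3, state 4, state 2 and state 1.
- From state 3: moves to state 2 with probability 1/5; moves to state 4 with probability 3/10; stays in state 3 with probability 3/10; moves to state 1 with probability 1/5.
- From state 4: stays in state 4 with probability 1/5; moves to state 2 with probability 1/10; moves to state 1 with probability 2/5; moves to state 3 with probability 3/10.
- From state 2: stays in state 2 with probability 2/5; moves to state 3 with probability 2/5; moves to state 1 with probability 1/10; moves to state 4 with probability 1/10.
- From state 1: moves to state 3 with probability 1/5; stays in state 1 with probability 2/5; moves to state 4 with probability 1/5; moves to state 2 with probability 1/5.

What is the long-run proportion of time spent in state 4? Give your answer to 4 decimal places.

Let the stationary distribution be π with π = πP and π_1 + π_2 + π_3 + π_4 = 1.
π_1 = 0.3·π_1 + 0.3·π_2 + 0.4·π_3 + 0.2·π_4
π_2 = 0.3·π_1 + 0.2·π_2 + 0.1·π_3 + 0.2·π_4
π_3 = 0.2·π_1 + 0.1·π_2 + 0.4·π_3 + 0.2·π_4
Solving with the normalization constraint gives π = (0.2950, 0.2071, 0.2241, 0.2738).
So the stationary probability of state 4 is 0.2071.

0.2071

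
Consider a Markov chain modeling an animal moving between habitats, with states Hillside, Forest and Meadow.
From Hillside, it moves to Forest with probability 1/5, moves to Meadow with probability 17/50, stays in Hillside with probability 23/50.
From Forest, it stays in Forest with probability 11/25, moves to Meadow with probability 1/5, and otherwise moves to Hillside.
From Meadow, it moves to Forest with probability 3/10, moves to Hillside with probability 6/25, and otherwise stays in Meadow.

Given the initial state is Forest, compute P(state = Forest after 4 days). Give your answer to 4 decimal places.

Propagate the distribution vector 4 days from Forest.
After 0 days: (0.0000, 1.0000, 0.0000)
After 1 day: (0.3600, 0.4400, 0.2000)
After 2 days: (0.3720, 0.3256, 0.3024)
After 3 days: (0.3609, 0.3084, 0.3307)
After 4 days: (0.3564, 0.3071, 0.3365)
P(in Forest after 4 days) = 0.3071

0.3071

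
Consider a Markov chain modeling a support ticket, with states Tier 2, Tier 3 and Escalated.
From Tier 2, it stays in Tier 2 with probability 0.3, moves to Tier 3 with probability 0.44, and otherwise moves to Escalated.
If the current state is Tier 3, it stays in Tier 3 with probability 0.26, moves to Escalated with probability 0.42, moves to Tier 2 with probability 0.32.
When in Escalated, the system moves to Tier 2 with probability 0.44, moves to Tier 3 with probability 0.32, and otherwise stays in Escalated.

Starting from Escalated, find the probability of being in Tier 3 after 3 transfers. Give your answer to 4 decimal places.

0.3396

Propagate the distribution vector 3 transfers from Escalated.
After 0 transfers: (0.0000, 0.0000, 1.0000)
After 1 transfer: (0.4400, 0.3200, 0.2400)
After 2 transfers: (0.3400, 0.3536, 0.3064)
After 3 transfers: (0.3500, 0.3396, 0.3104)
P(in Tier 3 after 3 transfers) = 0.3396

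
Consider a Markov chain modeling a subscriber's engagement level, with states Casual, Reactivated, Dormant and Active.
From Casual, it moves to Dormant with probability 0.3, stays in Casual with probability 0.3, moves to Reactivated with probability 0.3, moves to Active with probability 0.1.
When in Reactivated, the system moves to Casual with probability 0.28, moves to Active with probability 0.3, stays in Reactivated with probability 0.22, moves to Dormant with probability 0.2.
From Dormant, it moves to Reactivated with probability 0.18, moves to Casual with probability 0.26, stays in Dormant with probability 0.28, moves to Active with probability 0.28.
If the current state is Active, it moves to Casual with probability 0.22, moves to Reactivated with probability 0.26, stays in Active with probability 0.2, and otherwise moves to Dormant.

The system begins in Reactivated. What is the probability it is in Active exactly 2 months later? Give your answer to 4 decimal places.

0.2100

Propagate the distribution vector 2 months from Reactivated.
After 0 months: (0.0000, 1.0000, 0.0000, 0.0000)
After 1 month: (0.2800, 0.2200, 0.2000, 0.3000)
After 2 months: (0.2636, 0.2464, 0.2800, 0.2100)
P(in Active after 2 months) = 0.2100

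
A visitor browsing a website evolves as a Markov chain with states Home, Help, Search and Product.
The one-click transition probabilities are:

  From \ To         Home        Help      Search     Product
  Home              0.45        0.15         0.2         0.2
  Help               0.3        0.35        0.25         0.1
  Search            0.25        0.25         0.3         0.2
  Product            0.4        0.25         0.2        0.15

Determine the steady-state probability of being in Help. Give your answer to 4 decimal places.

0.2379

Let the stationary distribution be π with π = πP and π_1 + π_2 + π_3 + π_4 = 1.
π_1 = 0.45·π_1 + 0.3·π_2 + 0.25·π_3 + 0.4·π_4
π_2 = 0.15·π_1 + 0.35·π_2 + 0.25·π_3 + 0.25·π_4
π_3 = 0.2·π_1 + 0.25·π_2 + 0.3·π_3 + 0.2·π_4
Solving with the normalization constraint gives π = (0.3588, 0.2379, 0.2354, 0.1678).
So the stationary probability of Help is 0.2379.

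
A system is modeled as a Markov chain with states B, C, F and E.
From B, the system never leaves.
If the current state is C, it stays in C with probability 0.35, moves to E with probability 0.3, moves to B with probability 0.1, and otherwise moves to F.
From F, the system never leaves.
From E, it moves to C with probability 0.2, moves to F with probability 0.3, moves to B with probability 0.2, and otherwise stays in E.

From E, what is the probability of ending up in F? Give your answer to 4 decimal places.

0.6203

Let h(s) be the probability of absorption at F starting from transient state s. Then h(F) = 1 and h(B) = 0. By first-step analysis:
h(C) = 0.1·0 + 0.35·h(C) + 0.25·1 + 0.3·h(E)
h(E) = 0.2·0 + 0.2·h(C) + 0.3·1 + 0.3·h(E)
Solving: h(C) = 0.6709, h(E) = 0.6203.
Starting from E, the probability is 0.6203.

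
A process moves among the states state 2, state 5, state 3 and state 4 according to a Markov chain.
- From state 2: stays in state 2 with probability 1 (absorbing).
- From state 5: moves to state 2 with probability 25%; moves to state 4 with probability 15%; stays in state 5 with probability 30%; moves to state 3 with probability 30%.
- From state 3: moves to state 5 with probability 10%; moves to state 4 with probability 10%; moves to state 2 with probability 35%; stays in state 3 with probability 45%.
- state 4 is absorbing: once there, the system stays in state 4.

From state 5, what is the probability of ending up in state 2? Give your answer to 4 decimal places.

0.6831

Let h(s) be the probability of absorption at state 2 starting from transient state s. Then h(state 2) = 1 and h(state 4) = 0. By first-step analysis:
h(state 5) = 0.25·1 + 0.3·h(state 5) + 0.3·h(state 3) + 0.15·0
h(state 3) = 0.35·1 + 0.1·h(state 5) + 0.45·h(state 3) + 0.1·0
Solving: h(state 5) = 0.6831, h(state 3) = 0.7606.
Starting from state 5, the probability is 0.6831.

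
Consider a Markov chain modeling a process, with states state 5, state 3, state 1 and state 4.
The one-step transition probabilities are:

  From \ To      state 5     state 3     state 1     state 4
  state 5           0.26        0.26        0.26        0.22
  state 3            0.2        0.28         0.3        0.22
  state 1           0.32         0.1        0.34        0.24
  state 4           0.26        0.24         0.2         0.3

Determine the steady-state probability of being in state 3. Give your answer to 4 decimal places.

Let the stationary distribution be π with π = πP and π_1 + π_2 + π_3 + π_4 = 1.
π_1 = 0.26·π_1 + 0.2·π_2 + 0.32·π_3 + 0.26·π_4
π_2 = 0.26·π_1 + 0.28·π_2 + 0.1·π_3 + 0.24·π_4
π_3 = 0.26·π_1 + 0.3·π_2 + 0.34·π_3 + 0.2·π_4
Solving with the normalization constraint gives π = (0.2636, 0.2152, 0.2760, 0.2451).
So the stationary probability of state 3 is 0.2152.

0.2152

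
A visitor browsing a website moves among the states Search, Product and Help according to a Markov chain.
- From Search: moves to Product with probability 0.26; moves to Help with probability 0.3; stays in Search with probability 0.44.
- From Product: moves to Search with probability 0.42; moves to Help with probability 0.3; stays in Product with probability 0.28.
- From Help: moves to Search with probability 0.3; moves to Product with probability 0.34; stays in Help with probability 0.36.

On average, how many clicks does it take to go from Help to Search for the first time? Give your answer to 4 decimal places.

2.9543

Let t(s) be the expected number of clicks to first reach Search from state s, with t(Search) = 0. Conditioning on the first click:
t(Product) = 1 + 0.28·t(Product) + 0.3·t(Help)
t(Help) = 1 + 0.34·t(Product) + 0.36·t(Help)
Solving: t(Product) = 2.6198, t(Help) = 2.9543.
Expected clicks from Help to Search: 2.9543.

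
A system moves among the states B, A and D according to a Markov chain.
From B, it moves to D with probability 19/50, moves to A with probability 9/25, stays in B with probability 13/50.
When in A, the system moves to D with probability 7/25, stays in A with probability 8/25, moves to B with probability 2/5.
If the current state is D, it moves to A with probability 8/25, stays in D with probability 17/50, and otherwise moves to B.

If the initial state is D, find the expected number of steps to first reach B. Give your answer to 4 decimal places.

2.7840

Let t(s) be the expected number of steps to first reach B from state s, with t(B) = 0. Conditioning on the first step:
t(A) = 1 + 0.32·t(A) + 0.28·t(D)
t(D) = 1 + 0.32·t(A) + 0.34·t(D)
Solving: t(A) = 2.6169, t(D) = 2.7840.
Expected steps from D to B: 2.7840.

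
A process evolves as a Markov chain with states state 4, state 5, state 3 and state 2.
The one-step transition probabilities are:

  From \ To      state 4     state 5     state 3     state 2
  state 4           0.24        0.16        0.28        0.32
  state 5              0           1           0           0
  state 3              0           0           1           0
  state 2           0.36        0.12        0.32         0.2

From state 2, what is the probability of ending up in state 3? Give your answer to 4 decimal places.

0.6981

Let h(s) be the probability of absorption at state 3 starting from transient state s. Then h(state 3) = 1 and h(state 5) = 0. By first-step analysis:
h(state 4) = 0.24·h(state 4) + 0.16·0 + 0.28·1 + 0.32·h(state 2)
h(state 2) = 0.36·h(state 4) + 0.12·0 + 0.32·1 + 0.2·h(state 2)
Solving: h(state 4) = 0.6623, h(state 2) = 0.6981.
Starting from state 2, the probability is 0.6981.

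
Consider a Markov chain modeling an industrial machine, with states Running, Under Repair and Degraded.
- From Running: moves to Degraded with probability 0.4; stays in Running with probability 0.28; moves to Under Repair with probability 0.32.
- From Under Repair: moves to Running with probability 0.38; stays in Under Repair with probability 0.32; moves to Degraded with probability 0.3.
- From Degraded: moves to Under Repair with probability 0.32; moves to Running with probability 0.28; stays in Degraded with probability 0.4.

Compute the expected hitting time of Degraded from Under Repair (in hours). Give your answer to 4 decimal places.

2.9891

Let t(s) be the expected number of hours to first reach Degraded from state s, with t(Degraded) = 0. Conditioning on the first hour:
t(Running) = 1 + 0.28·t(Running) + 0.32·t(Under Repair)
t(Under Repair) = 1 + 0.38·t(Running) + 0.32·t(Under Repair)
Solving: t(Running) = 2.7174, t(Under Repair) = 2.9891.
Expected hours from Under Repair to Degraded: 2.9891.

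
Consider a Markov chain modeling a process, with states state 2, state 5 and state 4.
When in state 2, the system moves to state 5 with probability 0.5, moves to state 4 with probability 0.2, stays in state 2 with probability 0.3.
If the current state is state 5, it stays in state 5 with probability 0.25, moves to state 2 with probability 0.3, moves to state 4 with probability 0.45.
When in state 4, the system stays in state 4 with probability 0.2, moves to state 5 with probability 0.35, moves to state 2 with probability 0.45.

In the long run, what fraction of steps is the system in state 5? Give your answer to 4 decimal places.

0.3650

Let the stationary distribution be π with π = πP and π_1 + π_2 + π_3 = 1.
π_1 = 0.3·π_1 + 0.3·π_2 + 0.45·π_3
π_2 = 0.5·π_1 + 0.25·π_2 + 0.35·π_3
Solving with the normalization constraint gives π = (0.3437, 0.3650, 0.2913).
So the stationary probability of state 5 is 0.3650.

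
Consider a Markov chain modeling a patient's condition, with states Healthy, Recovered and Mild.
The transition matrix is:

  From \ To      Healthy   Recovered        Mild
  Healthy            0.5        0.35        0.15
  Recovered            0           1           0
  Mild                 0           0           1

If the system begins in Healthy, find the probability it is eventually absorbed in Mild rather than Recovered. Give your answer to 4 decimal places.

0.3000

Let h(s) be the probability of absorption at Mild starting from transient state s. Then h(Mild) = 1 and h(Recovered) = 0. By first-step analysis:
h(Healthy) = 0.5·h(Healthy) + 0.35·0 + 0.15·1
Solving: h(Healthy) = 0.3000.
Starting from Healthy, the probability is 0.3000.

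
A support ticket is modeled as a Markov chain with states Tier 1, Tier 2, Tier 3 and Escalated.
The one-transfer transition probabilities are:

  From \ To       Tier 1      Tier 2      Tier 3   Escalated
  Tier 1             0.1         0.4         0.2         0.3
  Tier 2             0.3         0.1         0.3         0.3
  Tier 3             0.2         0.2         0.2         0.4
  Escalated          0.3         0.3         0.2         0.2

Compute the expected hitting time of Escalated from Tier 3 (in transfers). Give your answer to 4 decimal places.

Let t(s) be the expected number of transfers to first reach Escalated from state s, with t(Escalated) = 0. Conditioning on the first transfer:
t(Tier 1) = 1 + 0.1·t(Tier 1) + 0.4·t(Tier 2) + 0.2·t(Tier 3)
t(Tier 2) = 1 + 0.3·t(Tier 1) + 0.1·t(Tier 2) + 0.3·t(Tier 3)
t(Tier 3) = 1 + 0.2·t(Tier 1) + 0.2·t(Tier 2) + 0.2·t(Tier 3)
Solving: t(Tier 1) = 3.0986, t(Tier 2) = 3.0751, t(Tier 3) = 2.7934.
Expected transfers from Tier 3 to Escalated: 2.7934.

2.7934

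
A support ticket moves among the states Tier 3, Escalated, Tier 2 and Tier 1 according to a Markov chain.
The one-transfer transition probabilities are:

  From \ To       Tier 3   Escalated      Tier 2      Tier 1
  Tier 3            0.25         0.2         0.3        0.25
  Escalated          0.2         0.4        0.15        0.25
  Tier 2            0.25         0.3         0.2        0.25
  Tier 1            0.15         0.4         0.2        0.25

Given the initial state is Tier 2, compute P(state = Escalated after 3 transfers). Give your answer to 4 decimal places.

Propagate the distribution vector 3 transfers from Tier 2.
After 0 transfers: (0.0000, 0.0000, 1.0000, 0.0000)
After 1 transfer: (0.2500, 0.3000, 0.2000, 0.2500)
After 2 transfers: (0.2100, 0.3300, 0.2100, 0.2500)
After 3 transfers: (0.2085, 0.3370, 0.2045, 0.2500)
P(in Escalated after 3 transfers) = 0.3370

0.3370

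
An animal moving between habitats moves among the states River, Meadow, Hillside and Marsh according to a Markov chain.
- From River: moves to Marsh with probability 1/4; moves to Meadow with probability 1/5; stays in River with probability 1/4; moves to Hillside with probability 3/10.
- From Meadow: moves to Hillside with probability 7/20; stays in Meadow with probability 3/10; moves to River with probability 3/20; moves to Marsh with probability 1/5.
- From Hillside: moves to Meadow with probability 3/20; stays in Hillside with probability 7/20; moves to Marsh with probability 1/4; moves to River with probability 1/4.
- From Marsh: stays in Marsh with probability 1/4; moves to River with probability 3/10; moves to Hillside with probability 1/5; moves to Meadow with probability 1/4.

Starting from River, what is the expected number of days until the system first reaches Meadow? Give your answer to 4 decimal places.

5.0498

Let t(s) be the expected number of days to first reach Meadow from state s, with t(Meadow) = 0. Conditioning on the first day:
t(River) = 1 + 0.25·t(River) + 0.3·t(Hillside) + 0.25·t(Marsh)
t(Hillside) = 1 + 0.25·t(River) + 0.35·t(Hillside) + 0.25·t(Marsh)
t(Marsh) = 1 + 0.3·t(River) + 0.2·t(Hillside) + 0.25·t(Marsh)
Solving: t(River) = 5.0498, t(Hillside) = 5.3156, t(Marsh) = 4.7708.
Expected days from River to Meadow: 5.0498.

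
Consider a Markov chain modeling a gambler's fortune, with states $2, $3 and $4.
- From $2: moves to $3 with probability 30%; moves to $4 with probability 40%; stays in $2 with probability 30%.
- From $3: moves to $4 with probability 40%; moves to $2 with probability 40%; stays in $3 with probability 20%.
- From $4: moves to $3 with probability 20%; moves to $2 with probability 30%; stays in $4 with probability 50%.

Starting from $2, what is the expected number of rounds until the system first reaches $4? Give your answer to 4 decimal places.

2.5000

Let t(s) be the expected number of rounds to first reach $4 from state s, with t($4) = 0. Conditioning on the first round:
t($2) = 1 + 0.3·t($2) + 0.3·t($3)
t($3) = 1 + 0.4·t($2) + 0.2·t($3)
Solving: t($2) = 2.5000, t($3) = 2.5000.
Expected rounds from $2 to $4: 2.5000.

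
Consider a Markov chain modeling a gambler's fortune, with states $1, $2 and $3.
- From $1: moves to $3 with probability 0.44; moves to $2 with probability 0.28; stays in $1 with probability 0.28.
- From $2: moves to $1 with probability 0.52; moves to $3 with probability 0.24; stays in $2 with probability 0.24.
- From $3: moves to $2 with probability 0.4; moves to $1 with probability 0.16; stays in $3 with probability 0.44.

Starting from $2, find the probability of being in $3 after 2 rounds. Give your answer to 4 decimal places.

0.3920

Sum over the intermediate state after 1 round:
P = P($2→$1)·P($1→$3) + P($2→$2)·P($2→$3) + P($2→$3)·P($3→$3)
  = 0.52×0.44 + 0.24×0.24 + 0.24×0.44
  = 0.2288 + 0.0576 + 0.1056 = 0.3920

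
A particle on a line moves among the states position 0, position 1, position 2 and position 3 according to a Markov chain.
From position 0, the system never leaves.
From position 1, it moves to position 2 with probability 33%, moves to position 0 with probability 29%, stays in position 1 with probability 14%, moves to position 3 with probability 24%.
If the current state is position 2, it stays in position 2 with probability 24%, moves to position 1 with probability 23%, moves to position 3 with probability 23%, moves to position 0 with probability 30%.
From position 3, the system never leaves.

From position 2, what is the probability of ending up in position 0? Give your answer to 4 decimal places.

Let h(s) be the probability of absorption at position 0 starting from transient state s. Then h(position 0) = 1 and h(position 3) = 0. By first-step analysis:
h(position 1) = 0.29·1 + 0.14·h(position 1) + 0.33·h(position 2) + 0.24·0
h(position 2) = 0.3·1 + 0.23·h(position 1) + 0.24·h(position 2) + 0.23·0
Solving: h(position 1) = 0.5529, h(position 2) = 0.5621.
Starting from position 2, the probability is 0.5621.

0.5621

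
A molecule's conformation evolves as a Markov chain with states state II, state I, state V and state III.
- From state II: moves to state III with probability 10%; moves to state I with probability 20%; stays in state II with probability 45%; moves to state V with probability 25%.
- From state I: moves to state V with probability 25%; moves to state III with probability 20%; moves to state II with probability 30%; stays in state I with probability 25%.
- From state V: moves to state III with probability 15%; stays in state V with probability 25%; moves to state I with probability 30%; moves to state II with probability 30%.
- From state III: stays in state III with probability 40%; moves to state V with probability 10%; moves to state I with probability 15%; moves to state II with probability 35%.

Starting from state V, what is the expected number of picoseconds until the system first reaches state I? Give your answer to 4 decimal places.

Let t(s) be the expected number of picoseconds to first reach state I from state s, with t(state I) = 0. Conditioning on the first picosecond:
t(state II) = 1 + 0.45·t(state II) + 0.25·t(state V) + 0.1·t(state III)
t(state V) = 1 + 0.3·t(state II) + 0.25·t(state V) + 0.15·t(state III)
t(state III) = 1 + 0.35·t(state II) + 0.1·t(state V) + 0.4·t(state III)
Solving: t(state II) = 4.6584, t(state V) = 4.2140, t(state III) = 5.0864.
Expected picoseconds from state V to state I: 4.2140.

4.2140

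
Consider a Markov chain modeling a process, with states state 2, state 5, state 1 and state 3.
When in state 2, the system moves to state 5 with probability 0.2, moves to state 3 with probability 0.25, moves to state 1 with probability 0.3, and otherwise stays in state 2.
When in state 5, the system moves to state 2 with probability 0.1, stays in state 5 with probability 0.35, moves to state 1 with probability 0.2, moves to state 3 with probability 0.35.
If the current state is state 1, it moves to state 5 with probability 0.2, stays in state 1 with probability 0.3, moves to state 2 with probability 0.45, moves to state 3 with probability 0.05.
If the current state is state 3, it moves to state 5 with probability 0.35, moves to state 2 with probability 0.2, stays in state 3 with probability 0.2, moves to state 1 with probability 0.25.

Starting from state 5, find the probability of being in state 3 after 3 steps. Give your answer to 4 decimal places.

0.2196

Propagate the distribution vector 3 steps from state 5.
After 0 steps: (0.0000, 1.0000, 0.0000, 0.0000)
After 1 step: (0.1000, 0.3500, 0.2000, 0.3500)
After 2 steps: (0.2200, 0.3050, 0.2475, 0.2275)
After 3 steps: (0.2424, 0.2799, 0.2581, 0.2196)
P(in state 3 after 3 steps) = 0.2196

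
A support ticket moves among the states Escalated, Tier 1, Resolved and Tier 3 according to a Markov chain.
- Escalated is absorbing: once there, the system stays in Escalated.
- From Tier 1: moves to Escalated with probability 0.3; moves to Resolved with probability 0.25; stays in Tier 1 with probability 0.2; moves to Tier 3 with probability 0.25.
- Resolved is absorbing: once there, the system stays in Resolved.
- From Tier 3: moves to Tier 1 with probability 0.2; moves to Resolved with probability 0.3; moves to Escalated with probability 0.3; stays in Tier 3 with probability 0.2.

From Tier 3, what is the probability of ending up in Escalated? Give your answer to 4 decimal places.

0.5085

Let h(s) be the probability of absorption at Escalated starting from transient state s. Then h(Escalated) = 1 and h(Resolved) = 0. By first-step analysis:
h(Tier 1) = 0.3·1 + 0.2·h(Tier 1) + 0.25·0 + 0.25·h(Tier 3)
h(Tier 3) = 0.3·1 + 0.2·h(Tier 1) + 0.3·0 + 0.2·h(Tier 3)
Solving: h(Tier 1) = 0.5339, h(Tier 3) = 0.5085.
Starting from Tier 3, the probability is 0.5085.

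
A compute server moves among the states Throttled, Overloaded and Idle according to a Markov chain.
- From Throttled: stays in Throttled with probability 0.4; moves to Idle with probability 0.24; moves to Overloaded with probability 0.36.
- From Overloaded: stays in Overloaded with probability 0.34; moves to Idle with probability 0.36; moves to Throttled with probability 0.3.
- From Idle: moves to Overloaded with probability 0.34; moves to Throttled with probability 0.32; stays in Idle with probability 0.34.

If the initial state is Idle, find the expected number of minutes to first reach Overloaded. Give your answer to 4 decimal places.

Let t(s) be the expected number of minutes to first reach Overloaded from state s, with t(Overloaded) = 0. Conditioning on the first minute:
t(Throttled) = 1 + 0.4·t(Throttled) + 0.24·t(Idle)
t(Idle) = 1 + 0.32·t(Throttled) + 0.34·t(Idle)
Solving: t(Throttled) = 2.8195, t(Idle) = 2.8822.
Expected minutes from Idle to Overloaded: 2.8822.

2.8822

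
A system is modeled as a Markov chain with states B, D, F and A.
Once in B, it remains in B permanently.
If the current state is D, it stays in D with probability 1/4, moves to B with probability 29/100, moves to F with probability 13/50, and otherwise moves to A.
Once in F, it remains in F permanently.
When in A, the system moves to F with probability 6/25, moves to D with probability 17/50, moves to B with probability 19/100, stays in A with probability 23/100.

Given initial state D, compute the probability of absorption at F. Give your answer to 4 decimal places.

0.4871

Let h(s) be the probability of absorption at F starting from transient state s. Then h(F) = 1 and h(B) = 0. By first-step analysis:
h(D) = 0.29·0 + 0.25·h(D) + 0.26·1 + 0.2·h(A)
h(A) = 0.19·0 + 0.34·h(D) + 0.24·1 + 0.23·h(A)
Solving: h(D) = 0.4871, h(A) = 0.5268.
Starting from D, the probability is 0.4871.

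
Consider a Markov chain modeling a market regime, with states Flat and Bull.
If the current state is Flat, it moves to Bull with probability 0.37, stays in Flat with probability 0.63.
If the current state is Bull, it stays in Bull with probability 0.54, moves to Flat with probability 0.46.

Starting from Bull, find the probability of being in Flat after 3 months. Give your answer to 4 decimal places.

Propagate the distribution vector 3 months from Bull.
After 0 months: (0.0000, 1.0000)
After 1 month: (0.4600, 0.5400)
After 2 months: (0.5382, 0.4618)
After 3 months: (0.5515, 0.4485)
P(in Flat after 3 months) = 0.5515

0.5515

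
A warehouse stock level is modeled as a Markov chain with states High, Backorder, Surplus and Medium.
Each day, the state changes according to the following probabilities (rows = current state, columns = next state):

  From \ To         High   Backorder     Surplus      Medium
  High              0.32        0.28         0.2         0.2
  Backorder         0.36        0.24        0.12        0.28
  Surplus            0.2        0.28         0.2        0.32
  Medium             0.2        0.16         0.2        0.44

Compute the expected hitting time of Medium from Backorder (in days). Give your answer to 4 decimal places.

Let t(s) be the expected number of days to first reach Medium from state s, with t(Medium) = 0. Conditioning on the first day:
t(High) = 1 + 0.32·t(High) + 0.28·t(Backorder) + 0.2·t(Surplus)
t(Backorder) = 1 + 0.36·t(High) + 0.24·t(Backorder) + 0.12·t(Surplus)
t(Surplus) = 1 + 0.2·t(High) + 0.28·t(Backorder) + 0.2·t(Surplus)
Solving: t(High) = 4.1160, t(Backorder) = 3.8374, t(Surplus) = 3.6221.
Expected days from Backorder to Medium: 3.8374.

3.8374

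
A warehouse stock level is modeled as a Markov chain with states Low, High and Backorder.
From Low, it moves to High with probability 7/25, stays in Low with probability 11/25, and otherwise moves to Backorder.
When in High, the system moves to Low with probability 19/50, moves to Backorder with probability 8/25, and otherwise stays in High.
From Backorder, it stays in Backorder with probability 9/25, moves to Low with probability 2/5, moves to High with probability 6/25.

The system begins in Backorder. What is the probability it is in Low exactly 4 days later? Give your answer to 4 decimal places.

Propagate the distribution vector 4 days from Backorder.
After 0 days: (0.0000, 0.0000, 1.0000)
After 1 day: (0.4000, 0.2400, 0.3600)
After 2 days: (0.4112, 0.2704, 0.3184)
After 3 days: (0.4110, 0.2727, 0.3163)
After 4 days: (0.4110, 0.2728, 0.3162)
P(in Low after 4 days) = 0.4110

0.4110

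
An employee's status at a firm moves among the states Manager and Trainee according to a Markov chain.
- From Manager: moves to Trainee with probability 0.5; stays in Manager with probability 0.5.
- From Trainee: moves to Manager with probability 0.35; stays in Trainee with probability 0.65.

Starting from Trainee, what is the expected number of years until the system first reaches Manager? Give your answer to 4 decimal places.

2.8571

Let t(s) be the expected number of years to first reach Manager from state s, with t(Manager) = 0. Conditioning on the first year:
t(Trainee) = 1 + 0.65·t(Trainee)
Solving: t(Trainee) = 2.8571.
Expected years from Trainee to Manager: 2.8571.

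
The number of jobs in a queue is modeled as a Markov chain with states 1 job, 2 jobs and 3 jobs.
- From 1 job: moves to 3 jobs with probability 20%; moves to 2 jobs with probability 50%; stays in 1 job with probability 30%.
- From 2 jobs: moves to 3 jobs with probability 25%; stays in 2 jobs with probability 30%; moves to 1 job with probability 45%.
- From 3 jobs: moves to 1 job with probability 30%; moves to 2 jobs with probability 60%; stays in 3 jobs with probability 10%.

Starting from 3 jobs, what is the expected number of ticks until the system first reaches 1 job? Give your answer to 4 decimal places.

2.7083

Let t(s) be the expected number of ticks to first reach 1 job from state s, with t(1 job) = 0. Conditioning on the first tick:
t(2 jobs) = 1 + 0.3·t(2 jobs) + 0.25·t(3 jobs)
t(3 jobs) = 1 + 0.6·t(2 jobs) + 0.1·t(3 jobs)
Solving: t(2 jobs) = 2.3958, t(3 jobs) = 2.7083.
Expected ticks from 3 jobs to 1 job: 2.7083.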